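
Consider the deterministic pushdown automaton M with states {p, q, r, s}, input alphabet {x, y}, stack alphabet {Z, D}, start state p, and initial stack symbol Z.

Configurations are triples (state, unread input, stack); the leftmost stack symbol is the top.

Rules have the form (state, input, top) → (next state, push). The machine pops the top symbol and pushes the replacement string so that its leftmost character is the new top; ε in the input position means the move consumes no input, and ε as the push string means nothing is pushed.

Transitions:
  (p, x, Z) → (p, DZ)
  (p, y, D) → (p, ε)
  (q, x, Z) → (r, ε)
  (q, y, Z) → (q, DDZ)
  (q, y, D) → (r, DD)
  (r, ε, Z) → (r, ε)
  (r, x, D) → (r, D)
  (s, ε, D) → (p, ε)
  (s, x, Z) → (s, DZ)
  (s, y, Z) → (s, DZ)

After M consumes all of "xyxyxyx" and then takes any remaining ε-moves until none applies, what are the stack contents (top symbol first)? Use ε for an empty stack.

DZ

(p, xyxyxyx, Z) ⊢ (p, yxyxyx, DZ) ⊢ (p, xyxyx, Z) ⊢ (p, yxyx, DZ) ⊢ (p, xyx, Z) ⊢ (p, yx, DZ) ⊢ (p, x, Z) ⊢ (p, ε, DZ)
All input consumed in state p with stack DZ.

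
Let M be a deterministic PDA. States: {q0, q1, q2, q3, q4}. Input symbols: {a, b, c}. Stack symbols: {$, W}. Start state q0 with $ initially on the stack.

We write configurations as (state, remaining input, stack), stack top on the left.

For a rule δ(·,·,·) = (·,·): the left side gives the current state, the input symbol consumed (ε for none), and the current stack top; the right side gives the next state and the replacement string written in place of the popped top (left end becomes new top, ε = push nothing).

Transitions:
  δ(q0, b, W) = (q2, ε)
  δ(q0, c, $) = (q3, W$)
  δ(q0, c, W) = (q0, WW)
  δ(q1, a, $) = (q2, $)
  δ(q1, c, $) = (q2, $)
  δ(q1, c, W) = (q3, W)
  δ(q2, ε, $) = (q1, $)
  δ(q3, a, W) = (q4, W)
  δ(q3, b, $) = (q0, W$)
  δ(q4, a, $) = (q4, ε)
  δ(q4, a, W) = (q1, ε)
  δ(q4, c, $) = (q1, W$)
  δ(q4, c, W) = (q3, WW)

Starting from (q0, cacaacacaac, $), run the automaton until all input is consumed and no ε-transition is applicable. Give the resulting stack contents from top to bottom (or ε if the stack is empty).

W$

(q0, cacaacacaac, $)
  read c, top $: go to q3, push W$ → (q3, acaacacaac, W$)
  read a, top W: go to q4, push W → (q4, caacacaac, W$)
  read c, top W: go to q3, push WW → (q3, aacacaac, WW$)
  read a, top W: go to q4, push W → (q4, acacaac, WW$)
  read a, top W: go to q1, push ε → (q1, cacaac, W$)
  read c, top W: go to q3, push W → (q3, acaac, W$)
  read a, top W: go to q4, push W → (q4, caac, W$)
  read c, top W: go to q3, push WW → (q3, aac, WW$)
  read a, top W: go to q4, push W → (q4, ac, WW$)
  read a, top W: go to q1, push ε → (q1, c, W$)
  read c, top W: go to q3, push W → (q3, ε, W$)
All input consumed in state q3 with stack W$.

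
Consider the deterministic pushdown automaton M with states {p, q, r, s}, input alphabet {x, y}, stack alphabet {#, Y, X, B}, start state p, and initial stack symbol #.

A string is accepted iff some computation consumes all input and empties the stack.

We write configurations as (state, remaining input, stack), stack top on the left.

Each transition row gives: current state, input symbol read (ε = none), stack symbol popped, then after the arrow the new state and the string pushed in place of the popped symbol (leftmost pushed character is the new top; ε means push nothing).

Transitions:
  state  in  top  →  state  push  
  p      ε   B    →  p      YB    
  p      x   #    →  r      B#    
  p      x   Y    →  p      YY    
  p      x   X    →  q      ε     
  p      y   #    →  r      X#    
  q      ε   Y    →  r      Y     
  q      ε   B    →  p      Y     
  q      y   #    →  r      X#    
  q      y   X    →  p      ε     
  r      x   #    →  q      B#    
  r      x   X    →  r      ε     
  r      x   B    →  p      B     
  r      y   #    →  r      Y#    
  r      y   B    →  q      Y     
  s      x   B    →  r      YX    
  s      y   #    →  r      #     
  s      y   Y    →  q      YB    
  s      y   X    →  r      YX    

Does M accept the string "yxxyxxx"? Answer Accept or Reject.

Reject

(p, yxxyxxx, #)
  read y, top #: go to r, push X# → (r, xxyxxx, X#)
  read x, top X: go to r, push ε → (r, xyxxx, #)
  read x, top #: go to q, push B# → (q, yxxx, B#)
  ε-move, top B: go to p, push Y → (p, yxxx, Y#)
No transition applies at (p, yxxx, Y#); input not fully consumed.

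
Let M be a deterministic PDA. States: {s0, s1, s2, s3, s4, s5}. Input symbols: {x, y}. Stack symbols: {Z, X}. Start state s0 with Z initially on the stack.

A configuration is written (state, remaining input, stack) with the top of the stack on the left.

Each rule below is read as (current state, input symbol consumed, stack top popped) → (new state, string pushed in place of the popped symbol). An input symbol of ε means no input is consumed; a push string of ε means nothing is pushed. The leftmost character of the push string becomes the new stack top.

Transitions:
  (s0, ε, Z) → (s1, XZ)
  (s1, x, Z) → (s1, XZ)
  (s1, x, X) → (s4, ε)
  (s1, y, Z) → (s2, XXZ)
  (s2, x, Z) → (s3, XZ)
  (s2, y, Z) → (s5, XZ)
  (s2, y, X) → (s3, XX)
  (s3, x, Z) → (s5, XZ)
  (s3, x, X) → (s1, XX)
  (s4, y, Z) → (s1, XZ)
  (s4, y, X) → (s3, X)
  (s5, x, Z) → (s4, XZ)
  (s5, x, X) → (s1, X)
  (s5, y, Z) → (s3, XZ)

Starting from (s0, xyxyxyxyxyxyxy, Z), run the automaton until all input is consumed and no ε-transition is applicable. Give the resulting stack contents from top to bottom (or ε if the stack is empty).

(s0, xyxyxyxyxyxyxy, Z)
  ε-move, top Z: go to s1, push XZ → (s1, xyxyxyxyxyxyxy, XZ)
  read x, top X: go to s4, push ε → (s4, yxyxyxyxyxyxy, Z)
  read y, top Z: go to s1, push XZ → (s1, xyxyxyxyxyxy, XZ)
  read x, top X: go to s4, push ε → (s4, yxyxyxyxyxy, Z)
  read y, top Z: go to s1, push XZ → (s1, xyxyxyxyxy, XZ)
  read x, top X: go to s4, push ε → (s4, yxyxyxyxy, Z)
  read y, top Z: go to s1, push XZ → (s1, xyxyxyxy, XZ)
  read x, top X: go to s4, push ε → (s4, yxyxyxy, Z)
  read y, top Z: go to s1, push XZ → (s1, xyxyxy, XZ)
  read x, top X: go to s4, push ε → (s4, yxyxy, Z)
  read y, top Z: go to s1, push XZ → (s1, xyxy, XZ)
  read x, top X: go to s4, push ε → (s4, yxy, Z)
  read y, top Z: go to s1, push XZ → (s1, xy, XZ)
  read x, top X: go to s4, push ε → (s4, y, Z)
  read y, top Z: go to s1, push XZ → (s1, ε, XZ)
All input consumed in state s1 with stack XZ.

XZ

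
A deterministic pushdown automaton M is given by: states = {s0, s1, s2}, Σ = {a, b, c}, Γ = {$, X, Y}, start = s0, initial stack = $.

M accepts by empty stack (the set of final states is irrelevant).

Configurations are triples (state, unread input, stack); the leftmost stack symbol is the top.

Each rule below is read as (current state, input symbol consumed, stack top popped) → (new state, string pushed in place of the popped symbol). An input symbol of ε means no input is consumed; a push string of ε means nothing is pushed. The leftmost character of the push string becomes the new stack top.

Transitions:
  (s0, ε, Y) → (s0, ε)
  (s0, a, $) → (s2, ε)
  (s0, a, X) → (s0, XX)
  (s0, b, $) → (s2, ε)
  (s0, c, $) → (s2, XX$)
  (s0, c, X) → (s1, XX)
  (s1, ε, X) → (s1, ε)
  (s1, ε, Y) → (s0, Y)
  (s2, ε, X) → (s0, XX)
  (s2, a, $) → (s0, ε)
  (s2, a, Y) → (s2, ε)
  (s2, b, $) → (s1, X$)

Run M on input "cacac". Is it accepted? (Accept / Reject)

(s0, cacac, $)
  read c, top $: go to s2, push XX$ → (s2, acac, XX$)
  ε-move, top X: go to s0, push XX → (s0, acac, XXX$)
  read a, top X: go to s0, push XX → (s0, cac, XXXX$)
  read c, top X: go to s1, push XX → (s1, ac, XXXXX$)
  ε-move, top X: go to s1, push ε → (s1, ac, XXXX$)
  ε-move, top X: go to s1, push ε → (s1, ac, XXX$)
  ε-move, top X: go to s1, push ε → (s1, ac, XX$)
  ε-move, top X: go to s1, push ε → (s1, ac, X$)
  ε-move, top X: go to s1, push ε → (s1, ac, $)
No transition applies at (s1, ac, $); input not fully consumed.

Reject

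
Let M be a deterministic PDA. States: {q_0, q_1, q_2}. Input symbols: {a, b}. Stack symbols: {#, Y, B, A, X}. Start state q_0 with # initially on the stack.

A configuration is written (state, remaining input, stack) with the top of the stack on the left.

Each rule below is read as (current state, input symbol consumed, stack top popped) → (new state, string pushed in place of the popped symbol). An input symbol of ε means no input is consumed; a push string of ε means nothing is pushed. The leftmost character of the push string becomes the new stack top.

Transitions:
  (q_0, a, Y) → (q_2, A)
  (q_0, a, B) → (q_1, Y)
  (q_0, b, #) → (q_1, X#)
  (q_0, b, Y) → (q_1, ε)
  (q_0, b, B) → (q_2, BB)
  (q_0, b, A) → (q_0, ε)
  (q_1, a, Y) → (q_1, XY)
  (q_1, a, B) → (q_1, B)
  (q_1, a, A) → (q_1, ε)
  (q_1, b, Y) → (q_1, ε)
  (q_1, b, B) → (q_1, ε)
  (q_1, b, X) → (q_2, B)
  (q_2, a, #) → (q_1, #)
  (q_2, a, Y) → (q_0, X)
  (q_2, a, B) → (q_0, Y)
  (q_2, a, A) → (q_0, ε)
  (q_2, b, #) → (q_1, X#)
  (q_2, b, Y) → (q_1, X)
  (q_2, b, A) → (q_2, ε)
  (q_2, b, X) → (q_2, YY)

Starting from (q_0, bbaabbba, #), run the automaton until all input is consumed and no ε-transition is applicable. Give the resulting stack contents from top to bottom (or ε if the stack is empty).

Y#

(q_0, bbaabbba, #)
  read b, top #: go to q_1, push X# → (q_1, baabbba, X#)
  read b, top X: go to q_2, push B → (q_2, aabbba, B#)
  read a, top B: go to q_0, push Y → (q_0, abbba, Y#)
  read a, top Y: go to q_2, push A → (q_2, bbba, A#)
  read b, top A: go to q_2, push ε → (q_2, bba, #)
  read b, top #: go to q_1, push X# → (q_1, ba, X#)
  read b, top X: go to q_2, push B → (q_2, a, B#)
  read a, top B: go to q_0, push Y → (q_0, ε, Y#)
All input consumed in state q_0 with stack Y#.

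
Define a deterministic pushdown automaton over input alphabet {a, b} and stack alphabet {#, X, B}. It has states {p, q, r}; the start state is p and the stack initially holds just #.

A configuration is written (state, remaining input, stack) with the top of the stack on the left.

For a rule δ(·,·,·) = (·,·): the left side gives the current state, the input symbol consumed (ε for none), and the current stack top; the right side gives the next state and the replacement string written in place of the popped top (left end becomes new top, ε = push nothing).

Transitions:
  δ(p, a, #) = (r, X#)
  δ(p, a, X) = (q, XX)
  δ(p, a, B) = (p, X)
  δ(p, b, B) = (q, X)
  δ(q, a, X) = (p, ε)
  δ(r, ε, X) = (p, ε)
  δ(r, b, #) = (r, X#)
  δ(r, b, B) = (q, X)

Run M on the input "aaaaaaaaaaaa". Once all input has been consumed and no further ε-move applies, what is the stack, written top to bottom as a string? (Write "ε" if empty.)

(p, aaaaaaaaaaaa, #) ⊢ (r, aaaaaaaaaaa, X#) ⊢ (p, aaaaaaaaaaa, #) ⊢ (r, aaaaaaaaaa, X#) ⊢ (p, aaaaaaaaaa, #) ⊢ (r, aaaaaaaaa, X#) ⊢ (p, aaaaaaaaa, #) ⊢ (r, aaaaaaaa, X#) ⊢ (p, aaaaaaaa, #) ⊢ (r, aaaaaaa, X#) ⊢ (p, aaaaaaa, #) ⊢ (r, aaaaaa, X#) ⊢ (p, aaaaaa, #) ⊢ (r, aaaaa, X#) ⊢ (p, aaaaa, #) ⊢ (r, aaaa, X#) ⊢ (p, aaaa, #) ⊢ (r, aaa, X#) ⊢ (p, aaa, #) ⊢ (r, aa, X#) ⊢ (p, aa, #) ⊢ (r, a, X#) ⊢ (p, a, #) ⊢ (r, ε, X#) ⊢ (p, ε, #)
All input consumed in state p with stack #.

#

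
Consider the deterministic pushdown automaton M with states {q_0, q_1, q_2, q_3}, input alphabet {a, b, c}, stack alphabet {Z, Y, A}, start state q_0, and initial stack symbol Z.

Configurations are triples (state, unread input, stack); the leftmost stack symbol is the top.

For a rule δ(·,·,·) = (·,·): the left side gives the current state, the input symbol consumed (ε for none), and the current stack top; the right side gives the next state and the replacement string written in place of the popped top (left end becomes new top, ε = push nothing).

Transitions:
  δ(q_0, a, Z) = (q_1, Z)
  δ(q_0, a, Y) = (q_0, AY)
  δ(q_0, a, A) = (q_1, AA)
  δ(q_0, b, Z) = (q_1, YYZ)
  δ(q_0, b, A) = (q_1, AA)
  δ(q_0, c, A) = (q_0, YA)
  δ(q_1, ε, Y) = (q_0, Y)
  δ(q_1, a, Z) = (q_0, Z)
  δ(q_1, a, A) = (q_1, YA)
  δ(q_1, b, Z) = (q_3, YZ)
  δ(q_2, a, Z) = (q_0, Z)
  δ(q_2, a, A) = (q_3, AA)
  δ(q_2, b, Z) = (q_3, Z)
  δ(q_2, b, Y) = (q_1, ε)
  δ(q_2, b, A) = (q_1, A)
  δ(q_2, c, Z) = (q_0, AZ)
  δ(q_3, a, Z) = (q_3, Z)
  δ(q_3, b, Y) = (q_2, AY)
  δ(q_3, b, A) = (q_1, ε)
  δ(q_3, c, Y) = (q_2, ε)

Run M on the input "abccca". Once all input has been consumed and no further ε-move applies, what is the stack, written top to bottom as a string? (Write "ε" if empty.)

(q_0, abccca, Z)
  read a, top Z: go to q_1, push Z → (q_1, bccca, Z)
  read b, top Z: go to q_3, push YZ → (q_3, ccca, YZ)
  read c, top Y: go to q_2, push ε → (q_2, cca, Z)
  read c, top Z: go to q_0, push AZ → (q_0, ca, AZ)
  read c, top A: go to q_0, push YA → (q_0, a, YAZ)
  read a, top Y: go to q_0, push AY → (q_0, ε, AYAZ)
All input consumed in state q_0 with stack AYAZ.

AYAZ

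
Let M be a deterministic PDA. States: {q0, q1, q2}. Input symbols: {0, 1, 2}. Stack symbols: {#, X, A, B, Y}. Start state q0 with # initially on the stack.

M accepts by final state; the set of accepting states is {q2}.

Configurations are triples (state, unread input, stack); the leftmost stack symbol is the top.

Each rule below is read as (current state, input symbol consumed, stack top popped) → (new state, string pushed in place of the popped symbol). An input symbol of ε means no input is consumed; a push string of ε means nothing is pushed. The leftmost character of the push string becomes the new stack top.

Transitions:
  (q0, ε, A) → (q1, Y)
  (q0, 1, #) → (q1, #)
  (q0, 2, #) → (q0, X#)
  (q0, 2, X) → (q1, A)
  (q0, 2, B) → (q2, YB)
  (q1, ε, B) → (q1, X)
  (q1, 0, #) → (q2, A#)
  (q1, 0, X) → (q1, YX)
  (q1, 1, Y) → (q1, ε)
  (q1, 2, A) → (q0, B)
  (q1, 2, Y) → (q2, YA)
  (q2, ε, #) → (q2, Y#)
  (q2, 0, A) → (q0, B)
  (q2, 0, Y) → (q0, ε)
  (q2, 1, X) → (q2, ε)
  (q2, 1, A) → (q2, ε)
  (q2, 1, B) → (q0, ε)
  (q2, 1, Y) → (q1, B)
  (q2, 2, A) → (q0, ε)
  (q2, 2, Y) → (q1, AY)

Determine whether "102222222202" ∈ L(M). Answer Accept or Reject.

Accept

(q0, 102222222202, #) ⊢ (q1, 02222222202, #) ⊢ (q2, 2222222202, A#) ⊢ (q0, 222222202, #) ⊢ (q0, 22222202, X#) ⊢ (q1, 2222202, A#) ⊢ (q0, 222202, B#) ⊢ (q2, 22202, YB#) ⊢ (q1, 2202, AYB#) ⊢ (q0, 202, BYB#) ⊢ (q2, 02, YBYB#) ⊢ (q0, 2, BYB#) ⊢ (q2, ε, YBYB#)
All input consumed; state q2 ∈ F.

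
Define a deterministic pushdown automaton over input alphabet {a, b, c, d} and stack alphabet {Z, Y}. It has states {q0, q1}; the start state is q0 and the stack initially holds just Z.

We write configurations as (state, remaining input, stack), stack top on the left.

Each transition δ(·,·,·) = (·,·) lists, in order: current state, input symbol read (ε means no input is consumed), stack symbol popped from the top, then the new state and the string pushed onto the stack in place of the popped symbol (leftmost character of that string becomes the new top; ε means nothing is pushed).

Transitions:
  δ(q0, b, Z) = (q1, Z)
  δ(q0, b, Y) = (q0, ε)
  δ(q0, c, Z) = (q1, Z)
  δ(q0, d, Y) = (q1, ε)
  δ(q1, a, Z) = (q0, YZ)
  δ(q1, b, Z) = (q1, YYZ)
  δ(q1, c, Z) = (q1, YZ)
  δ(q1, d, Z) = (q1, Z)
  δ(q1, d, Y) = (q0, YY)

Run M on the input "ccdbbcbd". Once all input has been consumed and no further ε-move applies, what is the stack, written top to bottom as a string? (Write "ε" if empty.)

(q0, ccdbbcbd, Z) ⊢ (q1, cdbbcbd, Z) ⊢ (q1, dbbcbd, YZ) ⊢ (q0, bbcbd, YYZ) ⊢ (q0, bcbd, YZ) ⊢ (q0, cbd, Z) ⊢ (q1, bd, Z) ⊢ (q1, d, YYZ) ⊢ (q0, ε, YYYZ)
All input consumed in state q0 with stack YYYZ.

YYYZ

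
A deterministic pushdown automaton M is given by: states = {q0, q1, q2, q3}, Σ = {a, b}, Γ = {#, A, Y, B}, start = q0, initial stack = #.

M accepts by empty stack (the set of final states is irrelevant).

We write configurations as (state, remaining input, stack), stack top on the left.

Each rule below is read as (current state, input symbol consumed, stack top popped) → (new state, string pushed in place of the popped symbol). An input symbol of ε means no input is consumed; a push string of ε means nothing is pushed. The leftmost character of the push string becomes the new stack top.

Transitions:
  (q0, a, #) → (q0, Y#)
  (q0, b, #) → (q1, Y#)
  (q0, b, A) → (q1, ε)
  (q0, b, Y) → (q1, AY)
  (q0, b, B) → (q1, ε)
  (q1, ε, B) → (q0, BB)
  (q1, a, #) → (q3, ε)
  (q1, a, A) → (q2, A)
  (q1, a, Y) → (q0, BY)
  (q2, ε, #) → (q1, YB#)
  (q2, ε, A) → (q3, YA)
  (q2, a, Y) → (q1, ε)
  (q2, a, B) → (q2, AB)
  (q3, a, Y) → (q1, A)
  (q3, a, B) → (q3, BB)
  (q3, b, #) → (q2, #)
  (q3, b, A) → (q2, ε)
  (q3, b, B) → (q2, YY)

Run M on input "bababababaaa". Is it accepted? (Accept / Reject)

(q0, bababababaaa, #)
  read b, top #: go to q1, push Y# → (q1, ababababaaa, Y#)
  read a, top Y: go to q0, push BY → (q0, babababaaa, BY#)
  read b, top B: go to q1, push ε → (q1, abababaaa, Y#)
  read a, top Y: go to q0, push BY → (q0, bababaaa, BY#)
  read b, top B: go to q1, push ε → (q1, ababaaa, Y#)
  read a, top Y: go to q0, push BY → (q0, babaaa, BY#)
  read b, top B: go to q1, push ε → (q1, abaaa, Y#)
  read a, top Y: go to q0, push BY → (q0, baaa, BY#)
  read b, top B: go to q1, push ε → (q1, aaa, Y#)
  read a, top Y: go to q0, push BY → (q0, aa, BY#)
No transition applies at (q0, aa, BY#); input not fully consumed.

Reject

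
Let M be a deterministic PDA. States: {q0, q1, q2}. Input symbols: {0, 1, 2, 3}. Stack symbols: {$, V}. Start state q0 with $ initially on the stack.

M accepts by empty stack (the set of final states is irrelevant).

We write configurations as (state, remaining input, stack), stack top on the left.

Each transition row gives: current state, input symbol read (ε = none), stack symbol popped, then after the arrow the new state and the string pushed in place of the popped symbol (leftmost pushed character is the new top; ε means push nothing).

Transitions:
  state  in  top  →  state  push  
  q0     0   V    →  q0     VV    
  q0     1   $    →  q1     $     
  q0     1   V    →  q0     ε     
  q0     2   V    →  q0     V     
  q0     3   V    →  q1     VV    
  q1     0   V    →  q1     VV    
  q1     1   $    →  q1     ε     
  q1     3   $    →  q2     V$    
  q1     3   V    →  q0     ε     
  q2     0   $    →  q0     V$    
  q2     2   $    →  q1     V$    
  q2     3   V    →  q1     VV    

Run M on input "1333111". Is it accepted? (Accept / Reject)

Accept

(q0, 1333111, $) ⊢ (q1, 333111, $) ⊢ (q2, 33111, V$) ⊢ (q1, 3111, VV$) ⊢ (q0, 111, V$) ⊢ (q0, 11, $) ⊢ (q1, 1, $) ⊢ (q1, ε, ε)
All input consumed and the stack is empty.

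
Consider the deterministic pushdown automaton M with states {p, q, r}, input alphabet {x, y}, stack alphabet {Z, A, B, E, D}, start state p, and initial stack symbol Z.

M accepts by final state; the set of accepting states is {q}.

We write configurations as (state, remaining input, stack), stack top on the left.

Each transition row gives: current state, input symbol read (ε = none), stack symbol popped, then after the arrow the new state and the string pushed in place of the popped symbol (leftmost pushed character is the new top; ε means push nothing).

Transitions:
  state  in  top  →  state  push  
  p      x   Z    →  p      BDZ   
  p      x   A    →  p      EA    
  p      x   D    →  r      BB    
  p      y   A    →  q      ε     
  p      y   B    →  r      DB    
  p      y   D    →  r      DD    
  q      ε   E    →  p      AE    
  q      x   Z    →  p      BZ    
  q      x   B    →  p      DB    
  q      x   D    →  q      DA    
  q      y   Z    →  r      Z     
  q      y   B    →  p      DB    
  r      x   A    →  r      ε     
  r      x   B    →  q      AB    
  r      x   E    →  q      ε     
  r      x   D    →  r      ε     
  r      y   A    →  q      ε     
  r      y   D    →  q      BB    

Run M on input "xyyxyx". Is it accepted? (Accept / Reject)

Reject

(p, xyyxyx, Z)
  read x, top Z: go to p, push BDZ → (p, yyxyx, BDZ)
  read y, top B: go to r, push DB → (r, yxyx, DBDZ)
  read y, top D: go to q, push BB → (q, xyx, BBBDZ)
  read x, top B: go to p, push DB → (p, yx, DBBBDZ)
  read y, top D: go to r, push DD → (r, x, DDBBBDZ)
  read x, top D: go to r, push ε → (r, ε, DBBBDZ)
All input consumed; state r ∉ F and no further ε-move applies.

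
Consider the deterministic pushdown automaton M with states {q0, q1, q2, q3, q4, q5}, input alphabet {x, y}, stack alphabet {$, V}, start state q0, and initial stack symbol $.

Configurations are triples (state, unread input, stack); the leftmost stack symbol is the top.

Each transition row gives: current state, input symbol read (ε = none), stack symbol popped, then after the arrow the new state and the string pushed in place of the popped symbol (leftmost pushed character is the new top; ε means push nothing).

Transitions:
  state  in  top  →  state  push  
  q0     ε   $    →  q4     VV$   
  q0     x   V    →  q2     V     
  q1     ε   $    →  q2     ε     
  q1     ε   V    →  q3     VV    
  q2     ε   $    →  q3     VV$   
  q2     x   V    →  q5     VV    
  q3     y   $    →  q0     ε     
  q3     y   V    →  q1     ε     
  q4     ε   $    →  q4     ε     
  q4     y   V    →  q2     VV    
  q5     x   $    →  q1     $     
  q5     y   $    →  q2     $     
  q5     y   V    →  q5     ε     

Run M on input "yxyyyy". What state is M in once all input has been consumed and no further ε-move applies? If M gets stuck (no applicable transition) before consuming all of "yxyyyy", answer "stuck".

q5

(q0, yxyyyy, $)
  ε-move, top $: go to q4, push VV$ → (q4, yxyyyy, VV$)
  read y, top V: go to q2, push VV → (q2, xyyyy, VVV$)
  read x, top V: go to q5, push VV → (q5, yyyy, VVVV$)
  read y, top V: go to q5, push ε → (q5, yyy, VVV$)
  read y, top V: go to q5, push ε → (q5, yy, VV$)
  read y, top V: go to q5, push ε → (q5, y, V$)
  read y, top V: go to q5, push ε → (q5, ε, $)
All input consumed; M is in state q5.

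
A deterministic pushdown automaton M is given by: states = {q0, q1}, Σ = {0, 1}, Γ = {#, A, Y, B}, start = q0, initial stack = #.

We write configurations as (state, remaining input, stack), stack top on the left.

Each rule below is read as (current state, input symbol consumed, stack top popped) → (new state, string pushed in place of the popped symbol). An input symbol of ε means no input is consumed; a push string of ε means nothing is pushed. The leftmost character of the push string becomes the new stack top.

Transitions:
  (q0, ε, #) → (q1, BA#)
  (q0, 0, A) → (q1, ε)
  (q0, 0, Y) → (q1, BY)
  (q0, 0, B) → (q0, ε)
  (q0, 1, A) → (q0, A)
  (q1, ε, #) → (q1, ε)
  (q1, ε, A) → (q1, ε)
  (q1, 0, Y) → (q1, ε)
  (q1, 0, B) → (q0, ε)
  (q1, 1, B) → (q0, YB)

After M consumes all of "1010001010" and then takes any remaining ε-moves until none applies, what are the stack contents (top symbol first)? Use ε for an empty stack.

BYBYBYBYBA#

(q0, 1010001010, #) ⊢ (q1, 1010001010, BA#) ⊢ (q0, 010001010, YBA#) ⊢ (q1, 10001010, BYBA#) ⊢ (q0, 0001010, YBYBA#) ⊢ (q1, 001010, BYBYBA#) ⊢ (q0, 01010, YBYBA#) ⊢ (q1, 1010, BYBYBA#) ⊢ (q0, 010, YBYBYBA#) ⊢ (q1, 10, BYBYBYBA#) ⊢ (q0, 0, YBYBYBYBA#) ⊢ (q1, ε, BYBYBYBYBA#)
All input consumed in state q1 with stack BYBYBYBYBA#.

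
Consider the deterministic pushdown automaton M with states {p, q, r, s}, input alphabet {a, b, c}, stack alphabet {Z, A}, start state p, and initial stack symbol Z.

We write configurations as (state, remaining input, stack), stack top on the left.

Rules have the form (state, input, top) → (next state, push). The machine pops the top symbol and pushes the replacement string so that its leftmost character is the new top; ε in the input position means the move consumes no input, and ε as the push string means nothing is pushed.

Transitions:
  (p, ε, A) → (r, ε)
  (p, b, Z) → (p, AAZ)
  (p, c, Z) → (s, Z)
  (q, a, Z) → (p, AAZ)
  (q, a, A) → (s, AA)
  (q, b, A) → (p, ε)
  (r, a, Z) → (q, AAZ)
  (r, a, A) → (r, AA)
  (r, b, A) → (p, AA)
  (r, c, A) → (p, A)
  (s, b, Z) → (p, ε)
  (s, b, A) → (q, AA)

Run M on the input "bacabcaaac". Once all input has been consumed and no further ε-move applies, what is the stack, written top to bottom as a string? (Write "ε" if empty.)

(p, bacabcaaac, Z)
  read b, top Z: go to p, push AAZ → (p, acabcaaac, AAZ)
  ε-move, top A: go to r, push ε → (r, acabcaaac, AZ)
  read a, top A: go to r, push AA → (r, cabcaaac, AAZ)
  read c, top A: go to p, push A → (p, abcaaac, AAZ)
  ε-move, top A: go to r, push ε → (r, abcaaac, AZ)
  read a, top A: go to r, push AA → (r, bcaaac, AAZ)
  read b, top A: go to p, push AA → (p, caaac, AAAZ)
  ε-move, top A: go to r, push ε → (r, caaac, AAZ)
  read c, top A: go to p, push A → (p, aaac, AAZ)
  ε-move, top A: go to r, push ε → (r, aaac, AZ)
  read a, top A: go to r, push AA → (r, aac, AAZ)
  read a, top A: go to r, push AA → (r, ac, AAAZ)
  read a, top A: go to r, push AA → (r, c, AAAAZ)
  read c, top A: go to p, push A → (p, ε, AAAAZ)
  ε-move, top A: go to r, push ε → (r, ε, AAAZ)
All input consumed in state r with stack AAAZ.

AAAZ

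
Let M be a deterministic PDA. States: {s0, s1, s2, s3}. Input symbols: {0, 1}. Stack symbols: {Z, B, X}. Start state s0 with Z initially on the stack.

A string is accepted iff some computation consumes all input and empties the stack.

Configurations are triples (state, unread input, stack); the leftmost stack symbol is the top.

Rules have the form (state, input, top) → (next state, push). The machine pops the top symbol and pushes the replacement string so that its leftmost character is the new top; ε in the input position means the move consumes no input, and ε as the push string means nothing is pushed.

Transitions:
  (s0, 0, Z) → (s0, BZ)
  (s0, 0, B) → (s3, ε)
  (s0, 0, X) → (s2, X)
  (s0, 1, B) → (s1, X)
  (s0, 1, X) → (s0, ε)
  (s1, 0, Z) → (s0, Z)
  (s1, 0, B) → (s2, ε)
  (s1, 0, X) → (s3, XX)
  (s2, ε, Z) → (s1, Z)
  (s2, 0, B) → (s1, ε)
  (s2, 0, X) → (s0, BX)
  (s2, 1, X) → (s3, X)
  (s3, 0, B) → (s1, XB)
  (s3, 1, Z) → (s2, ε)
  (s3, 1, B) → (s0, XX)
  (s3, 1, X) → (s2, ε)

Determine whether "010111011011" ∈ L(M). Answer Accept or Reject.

Reject

(s0, 010111011011, Z)
  read 0, top Z: go to s0, push BZ → (s0, 10111011011, BZ)
  read 1, top B: go to s1, push X → (s1, 0111011011, XZ)
  read 0, top X: go to s3, push XX → (s3, 111011011, XXZ)
  read 1, top X: go to s2, push ε → (s2, 11011011, XZ)
  read 1, top X: go to s3, push X → (s3, 1011011, XZ)
  read 1, top X: go to s2, push ε → (s2, 011011, Z)
  ε-move, top Z: go to s1, push Z → (s1, 011011, Z)
  read 0, top Z: go to s0, push Z → (s0, 11011, Z)
No transition applies at (s0, 11011, Z); input not fully consumed.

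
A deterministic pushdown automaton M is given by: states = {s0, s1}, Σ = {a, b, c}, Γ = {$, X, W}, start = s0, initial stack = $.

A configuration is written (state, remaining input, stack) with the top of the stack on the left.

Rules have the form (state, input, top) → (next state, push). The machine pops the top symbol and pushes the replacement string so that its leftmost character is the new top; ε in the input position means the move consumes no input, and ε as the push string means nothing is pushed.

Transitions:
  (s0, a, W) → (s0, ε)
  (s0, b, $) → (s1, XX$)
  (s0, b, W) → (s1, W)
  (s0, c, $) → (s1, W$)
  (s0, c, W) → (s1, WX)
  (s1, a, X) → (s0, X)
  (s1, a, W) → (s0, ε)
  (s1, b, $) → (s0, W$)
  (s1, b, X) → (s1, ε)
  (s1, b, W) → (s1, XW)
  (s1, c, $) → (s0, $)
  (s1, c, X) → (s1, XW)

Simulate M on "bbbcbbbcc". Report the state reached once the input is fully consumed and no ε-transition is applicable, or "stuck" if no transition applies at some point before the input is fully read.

(s0, bbbcbbbcc, $)
  read b, top $: go to s1, push XX$ → (s1, bbcbbbcc, XX$)
  read b, top X: go to s1, push ε → (s1, bcbbbcc, X$)
  read b, top X: go to s1, push ε → (s1, cbbbcc, $)
  read c, top $: go to s0, push $ → (s0, bbbcc, $)
  read b, top $: go to s1, push XX$ → (s1, bbcc, XX$)
  read b, top X: go to s1, push ε → (s1, bcc, X$)
  read b, top X: go to s1, push ε → (s1, cc, $)
  read c, top $: go to s0, push $ → (s0, c, $)
  read c, top $: go to s1, push W$ → (s1, ε, W$)
All input consumed; M is in state s1.

s1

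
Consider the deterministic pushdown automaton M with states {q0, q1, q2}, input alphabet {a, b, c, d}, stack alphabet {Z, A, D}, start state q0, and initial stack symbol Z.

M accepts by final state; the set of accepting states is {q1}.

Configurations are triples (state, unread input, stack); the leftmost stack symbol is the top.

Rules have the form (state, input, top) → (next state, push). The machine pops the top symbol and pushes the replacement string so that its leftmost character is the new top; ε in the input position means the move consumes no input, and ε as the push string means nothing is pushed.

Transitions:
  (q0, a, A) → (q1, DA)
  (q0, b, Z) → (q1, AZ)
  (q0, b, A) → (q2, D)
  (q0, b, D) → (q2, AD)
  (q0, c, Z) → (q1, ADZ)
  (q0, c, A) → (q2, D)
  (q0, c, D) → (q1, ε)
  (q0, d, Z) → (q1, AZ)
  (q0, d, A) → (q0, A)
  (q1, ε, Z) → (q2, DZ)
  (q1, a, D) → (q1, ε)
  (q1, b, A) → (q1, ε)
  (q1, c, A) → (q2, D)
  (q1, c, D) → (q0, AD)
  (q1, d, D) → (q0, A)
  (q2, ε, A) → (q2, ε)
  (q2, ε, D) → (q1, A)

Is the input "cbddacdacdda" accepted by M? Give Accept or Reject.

(q0, cbddacdacdda, Z)
  read c, top Z: go to q1, push ADZ → (q1, bddacdacdda, ADZ)
  read b, top A: go to q1, push ε → (q1, ddacdacdda, DZ)
  read d, top D: go to q0, push A → (q0, dacdacdda, AZ)
  read d, top A: go to q0, push A → (q0, acdacdda, AZ)
  read a, top A: go to q1, push DA → (q1, cdacdda, DAZ)
  read c, top D: go to q0, push AD → (q0, dacdda, ADAZ)
  read d, top A: go to q0, push A → (q0, acdda, ADAZ)
  read a, top A: go to q1, push DA → (q1, cdda, DADAZ)
  read c, top D: go to q0, push AD → (q0, dda, ADADAZ)
  read d, top A: go to q0, push A → (q0, da, ADADAZ)
  read d, top A: go to q0, push A → (q0, a, ADADAZ)
  read a, top A: go to q1, push DA → (q1, ε, DADADAZ)
All input consumed; state q1 ∈ F.

Accept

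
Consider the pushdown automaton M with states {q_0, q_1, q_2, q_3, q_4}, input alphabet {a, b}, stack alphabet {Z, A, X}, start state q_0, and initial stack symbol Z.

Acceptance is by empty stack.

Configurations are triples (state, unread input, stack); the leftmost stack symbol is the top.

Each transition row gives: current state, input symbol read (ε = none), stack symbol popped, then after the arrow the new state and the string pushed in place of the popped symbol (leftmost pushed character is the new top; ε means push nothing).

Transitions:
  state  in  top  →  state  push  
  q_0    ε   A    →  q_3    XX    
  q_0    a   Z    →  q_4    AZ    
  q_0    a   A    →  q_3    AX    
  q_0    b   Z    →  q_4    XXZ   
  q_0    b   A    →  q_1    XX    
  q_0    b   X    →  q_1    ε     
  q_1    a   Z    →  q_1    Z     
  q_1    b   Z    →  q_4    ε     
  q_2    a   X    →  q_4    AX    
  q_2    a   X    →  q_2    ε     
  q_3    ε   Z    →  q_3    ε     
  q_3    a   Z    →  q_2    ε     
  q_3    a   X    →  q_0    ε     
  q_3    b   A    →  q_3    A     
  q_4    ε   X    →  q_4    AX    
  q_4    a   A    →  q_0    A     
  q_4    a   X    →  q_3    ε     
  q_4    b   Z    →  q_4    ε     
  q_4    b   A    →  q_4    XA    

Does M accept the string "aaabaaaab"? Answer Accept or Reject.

Accept

One accepting computation: (q_0, aaabaaaab, Z) ⊢ (q_4, aabaaaab, AZ) ⊢ (q_0, abaaaab, AZ) ⊢ (q_3, abaaaab, XXZ) ⊢ (q_0, baaaab, XZ) ⊢ (q_1, aaaab, Z) ⊢ (q_1, aaab, Z) ⊢ (q_1, aab, Z) ⊢ (q_1, ab, Z) ⊢ (q_1, b, Z) ⊢ (q_4, ε, ε)
All input consumed and the stack is empty.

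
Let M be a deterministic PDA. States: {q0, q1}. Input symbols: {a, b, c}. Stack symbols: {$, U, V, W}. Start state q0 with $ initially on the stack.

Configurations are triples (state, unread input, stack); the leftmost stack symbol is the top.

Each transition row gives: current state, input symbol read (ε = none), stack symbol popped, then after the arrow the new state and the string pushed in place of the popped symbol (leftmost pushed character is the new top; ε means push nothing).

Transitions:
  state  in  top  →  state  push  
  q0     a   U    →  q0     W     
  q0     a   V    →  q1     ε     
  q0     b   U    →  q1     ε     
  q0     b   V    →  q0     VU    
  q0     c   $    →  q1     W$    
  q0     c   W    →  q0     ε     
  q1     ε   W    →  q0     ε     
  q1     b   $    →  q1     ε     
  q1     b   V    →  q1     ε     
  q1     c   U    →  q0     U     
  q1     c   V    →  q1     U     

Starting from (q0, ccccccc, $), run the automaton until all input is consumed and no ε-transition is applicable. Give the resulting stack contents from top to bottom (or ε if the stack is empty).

$

(q0, ccccccc, $)
  read c, top $: go to q1, push W$ → (q1, cccccc, W$)
  ε-move, top W: go to q0, push ε → (q0, cccccc, $)
  read c, top $: go to q1, push W$ → (q1, ccccc, W$)
  ε-move, top W: go to q0, push ε → (q0, ccccc, $)
  read c, top $: go to q1, push W$ → (q1, cccc, W$)
  ε-move, top W: go to q0, push ε → (q0, cccc, $)
  read c, top $: go to q1, push W$ → (q1, ccc, W$)
  ε-move, top W: go to q0, push ε → (q0, ccc, $)
  read c, top $: go to q1, push W$ → (q1, cc, W$)
  ε-move, top W: go to q0, push ε → (q0, cc, $)
  read c, top $: go to q1, push W$ → (q1, c, W$)
  ε-move, top W: go to q0, push ε → (q0, c, $)
  read c, top $: go to q1, push W$ → (q1, ε, W$)
  ε-move, top W: go to q0, push ε → (q0, ε, $)
All input consumed in state q0 with stack $.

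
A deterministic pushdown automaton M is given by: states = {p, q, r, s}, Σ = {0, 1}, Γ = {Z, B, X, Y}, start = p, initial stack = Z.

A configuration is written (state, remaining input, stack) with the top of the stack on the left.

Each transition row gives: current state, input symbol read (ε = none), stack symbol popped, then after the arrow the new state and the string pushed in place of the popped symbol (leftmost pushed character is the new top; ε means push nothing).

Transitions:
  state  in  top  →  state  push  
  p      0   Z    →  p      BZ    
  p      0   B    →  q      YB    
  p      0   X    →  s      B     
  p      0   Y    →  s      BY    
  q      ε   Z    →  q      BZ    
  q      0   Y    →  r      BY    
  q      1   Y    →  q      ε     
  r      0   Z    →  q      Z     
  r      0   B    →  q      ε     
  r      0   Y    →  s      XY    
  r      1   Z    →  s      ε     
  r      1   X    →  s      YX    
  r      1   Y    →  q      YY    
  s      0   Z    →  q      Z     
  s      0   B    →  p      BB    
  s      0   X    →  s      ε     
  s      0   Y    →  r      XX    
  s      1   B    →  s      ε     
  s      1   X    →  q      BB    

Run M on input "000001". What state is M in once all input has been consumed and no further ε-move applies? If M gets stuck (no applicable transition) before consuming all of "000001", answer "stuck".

stuck

(p, 000001, Z)
  read 0, top Z: go to p, push BZ → (p, 00001, BZ)
  read 0, top B: go to q, push YB → (q, 0001, YBZ)
  read 0, top Y: go to r, push BY → (r, 001, BYBZ)
  read 0, top B: go to q, push ε → (q, 01, YBZ)
  read 0, top Y: go to r, push BY → (r, 1, BYBZ)
No transition for (r, 1, top B); M blocks with input 1 remaining.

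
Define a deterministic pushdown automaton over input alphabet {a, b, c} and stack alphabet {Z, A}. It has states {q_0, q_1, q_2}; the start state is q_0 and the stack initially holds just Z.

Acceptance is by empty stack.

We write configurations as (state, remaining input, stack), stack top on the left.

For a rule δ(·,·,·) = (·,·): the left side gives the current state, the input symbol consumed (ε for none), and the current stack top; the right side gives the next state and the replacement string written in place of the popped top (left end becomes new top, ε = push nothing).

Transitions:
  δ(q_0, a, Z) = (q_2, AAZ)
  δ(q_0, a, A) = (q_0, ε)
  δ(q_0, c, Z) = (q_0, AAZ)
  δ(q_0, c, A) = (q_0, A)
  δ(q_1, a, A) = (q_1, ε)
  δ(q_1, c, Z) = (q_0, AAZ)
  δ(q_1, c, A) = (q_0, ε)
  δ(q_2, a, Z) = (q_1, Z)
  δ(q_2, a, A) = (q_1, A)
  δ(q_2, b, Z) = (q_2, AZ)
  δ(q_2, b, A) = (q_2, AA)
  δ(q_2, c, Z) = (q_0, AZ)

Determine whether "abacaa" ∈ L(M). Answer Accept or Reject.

(q_0, abacaa, Z)
  read a, top Z: go to q_2, push AAZ → (q_2, bacaa, AAZ)
  read b, top A: go to q_2, push AA → (q_2, acaa, AAAZ)
  read a, top A: go to q_1, push A → (q_1, caa, AAAZ)
  read c, top A: go to q_0, push ε → (q_0, aa, AAZ)
  read a, top A: go to q_0, push ε → (q_0, a, AZ)
  read a, top A: go to q_0, push ε → (q_0, ε, Z)
All input consumed; stack is Z, not empty, and no further ε-move applies.

Reject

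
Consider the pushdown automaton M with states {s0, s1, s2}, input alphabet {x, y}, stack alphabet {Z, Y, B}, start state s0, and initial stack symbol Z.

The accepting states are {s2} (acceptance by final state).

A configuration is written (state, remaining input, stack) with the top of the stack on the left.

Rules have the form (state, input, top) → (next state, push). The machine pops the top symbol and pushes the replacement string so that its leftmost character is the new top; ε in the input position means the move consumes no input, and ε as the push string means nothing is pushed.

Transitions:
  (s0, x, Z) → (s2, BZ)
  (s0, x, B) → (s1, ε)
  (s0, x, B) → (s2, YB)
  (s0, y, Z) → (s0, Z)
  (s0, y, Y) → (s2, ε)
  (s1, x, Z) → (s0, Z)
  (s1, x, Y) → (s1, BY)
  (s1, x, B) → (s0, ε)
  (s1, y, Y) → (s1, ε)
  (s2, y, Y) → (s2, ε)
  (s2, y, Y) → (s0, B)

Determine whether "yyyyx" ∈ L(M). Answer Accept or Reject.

Accept

One accepting computation: (s0, yyyyx, Z) ⊢ (s0, yyyx, Z) ⊢ (s0, yyx, Z) ⊢ (s0, yx, Z) ⊢ (s0, x, Z) ⊢ (s2, ε, BZ)
All input consumed and state s2 ∈ F.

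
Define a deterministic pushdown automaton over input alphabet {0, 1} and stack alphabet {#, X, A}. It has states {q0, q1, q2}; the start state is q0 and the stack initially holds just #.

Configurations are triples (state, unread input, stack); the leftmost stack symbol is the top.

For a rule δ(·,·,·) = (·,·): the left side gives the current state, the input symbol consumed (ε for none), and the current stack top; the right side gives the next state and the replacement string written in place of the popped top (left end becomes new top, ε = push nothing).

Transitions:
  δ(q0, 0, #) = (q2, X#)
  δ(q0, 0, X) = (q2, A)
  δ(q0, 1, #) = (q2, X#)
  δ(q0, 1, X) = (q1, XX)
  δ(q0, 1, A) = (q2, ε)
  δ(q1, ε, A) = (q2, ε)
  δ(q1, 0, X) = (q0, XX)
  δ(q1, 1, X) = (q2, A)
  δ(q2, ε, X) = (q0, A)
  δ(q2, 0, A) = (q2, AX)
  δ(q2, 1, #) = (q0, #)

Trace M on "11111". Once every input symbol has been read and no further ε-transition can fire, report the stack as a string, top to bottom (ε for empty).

#

(q0, 11111, #) ⊢ (q2, 1111, X#) ⊢ (q0, 1111, A#) ⊢ (q2, 111, #) ⊢ (q0, 11, #) ⊢ (q2, 1, X#) ⊢ (q0, 1, A#) ⊢ (q2, ε, #)
All input consumed in state q2 with stack #.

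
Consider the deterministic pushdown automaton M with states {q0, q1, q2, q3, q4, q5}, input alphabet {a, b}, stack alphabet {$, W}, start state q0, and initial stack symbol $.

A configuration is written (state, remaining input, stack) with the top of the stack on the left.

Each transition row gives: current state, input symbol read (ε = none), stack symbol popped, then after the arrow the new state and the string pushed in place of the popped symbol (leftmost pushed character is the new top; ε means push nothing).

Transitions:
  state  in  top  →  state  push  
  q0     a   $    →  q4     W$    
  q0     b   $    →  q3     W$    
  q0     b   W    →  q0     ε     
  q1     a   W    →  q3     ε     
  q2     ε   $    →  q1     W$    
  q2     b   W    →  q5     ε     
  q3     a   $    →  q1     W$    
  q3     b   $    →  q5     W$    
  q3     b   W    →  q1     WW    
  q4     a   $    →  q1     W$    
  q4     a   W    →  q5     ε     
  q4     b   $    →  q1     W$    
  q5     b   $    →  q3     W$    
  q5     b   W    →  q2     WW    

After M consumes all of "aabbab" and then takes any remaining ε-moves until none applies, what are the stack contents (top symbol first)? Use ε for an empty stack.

(q0, aabbab, $)
  read a, top $: go to q4, push W$ → (q4, abbab, W$)
  read a, top W: go to q5, push ε → (q5, bbab, $)
  read b, top $: go to q3, push W$ → (q3, bab, W$)
  read b, top W: go to q1, push WW → (q1, ab, WW$)
  read a, top W: go to q3, push ε → (q3, b, W$)
  read b, top W: go to q1, push WW → (q1, ε, WW$)
All input consumed in state q1 with stack WW$.

WW$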